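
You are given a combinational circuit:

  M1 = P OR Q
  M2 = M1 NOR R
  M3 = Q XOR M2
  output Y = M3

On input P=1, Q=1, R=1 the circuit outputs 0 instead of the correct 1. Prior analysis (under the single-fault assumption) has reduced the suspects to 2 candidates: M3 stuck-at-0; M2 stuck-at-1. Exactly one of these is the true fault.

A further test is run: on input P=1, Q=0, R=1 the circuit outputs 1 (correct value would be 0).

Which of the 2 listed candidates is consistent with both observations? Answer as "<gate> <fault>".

M2 stuck-at-1

Evaluate each candidate on input P=1, Q=0, R=1:
  M3 stuck-at-0: M1=1, M2=0, M3=0 [stuck-at-0] → 0 — eliminated
  M2 stuck-at-1: M1=1, M2=1 [stuck-at-1], M3=1 → 1 — matches
Only M2 stuck-at-1 reproduces the observed 1.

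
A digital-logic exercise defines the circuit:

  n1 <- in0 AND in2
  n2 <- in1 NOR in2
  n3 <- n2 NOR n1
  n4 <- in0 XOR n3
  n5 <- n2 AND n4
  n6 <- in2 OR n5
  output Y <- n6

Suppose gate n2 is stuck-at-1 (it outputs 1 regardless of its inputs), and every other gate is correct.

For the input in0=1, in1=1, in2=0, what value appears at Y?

1

Propagate with n2 forced: n1=0, n2=1 [stuck-at-1], n3=0, n4=1, n5=1, n6=1.
So Y = 1. (Without the fault it would be 0.)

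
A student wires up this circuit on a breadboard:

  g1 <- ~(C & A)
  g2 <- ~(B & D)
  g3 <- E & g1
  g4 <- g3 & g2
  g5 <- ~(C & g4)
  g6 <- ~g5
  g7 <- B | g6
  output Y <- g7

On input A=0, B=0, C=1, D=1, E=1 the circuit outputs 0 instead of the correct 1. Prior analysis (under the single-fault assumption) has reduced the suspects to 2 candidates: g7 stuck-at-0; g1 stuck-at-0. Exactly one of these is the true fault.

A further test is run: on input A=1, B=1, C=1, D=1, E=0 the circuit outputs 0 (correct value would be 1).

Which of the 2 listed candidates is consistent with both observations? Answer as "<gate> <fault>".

g7 stuck-at-0

Evaluate each candidate on input A=1, B=1, C=1, D=1, E=0:
  g7 stuck-at-0: g1=0, g2=0, g3=0, g4=0, g5=1, g6=0, g7=0 [stuck-at-0] → 0 — matches
  g1 stuck-at-0: g1=0 [stuck-at-0], g2=0, g3=0, g4=0, g5=1, g6=0, g7=1 → 1 — eliminated
Only g7 stuck-at-0 reproduces the observed 0.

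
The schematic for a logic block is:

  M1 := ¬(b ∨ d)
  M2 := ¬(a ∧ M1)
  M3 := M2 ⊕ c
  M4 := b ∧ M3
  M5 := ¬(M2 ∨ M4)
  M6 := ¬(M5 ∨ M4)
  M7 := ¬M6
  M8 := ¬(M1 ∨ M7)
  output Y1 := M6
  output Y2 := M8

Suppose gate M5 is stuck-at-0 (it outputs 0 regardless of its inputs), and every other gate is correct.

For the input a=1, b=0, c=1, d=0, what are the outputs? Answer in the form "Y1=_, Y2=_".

Y1=1, Y2=0

Propagate with M5 forced: M1=1, M2=0, M3=1, M4=0, M5=0 [stuck-at-0], M6=1, M7=0, M8=0.
So the outputs are Y1=1, Y2=0. (Without the fault they would be Y1=0, Y2=0.)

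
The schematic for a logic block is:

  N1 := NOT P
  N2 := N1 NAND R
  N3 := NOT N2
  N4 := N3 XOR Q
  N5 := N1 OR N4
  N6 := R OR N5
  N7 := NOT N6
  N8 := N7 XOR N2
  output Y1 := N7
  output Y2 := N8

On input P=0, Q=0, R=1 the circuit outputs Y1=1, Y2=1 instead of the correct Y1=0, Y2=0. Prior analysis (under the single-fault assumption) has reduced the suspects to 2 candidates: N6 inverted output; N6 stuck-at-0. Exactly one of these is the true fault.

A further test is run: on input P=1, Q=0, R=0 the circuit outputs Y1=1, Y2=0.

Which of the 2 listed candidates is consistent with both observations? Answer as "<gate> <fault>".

Evaluate each candidate on input P=1, Q=0, R=0:
  N6 inverted output: N1=0, N2=1, N3=0, N4=0, N5=0, N6=1 [inverted output], N7=0, N8=1 → Y1=0, Y2=1 — eliminated
  N6 stuck-at-0: N1=0, N2=1, N3=0, N4=0, N5=0, N6=0 [stuck-at-0], N7=1, N8=0 → Y1=1, Y2=0 — matches
Only N6 stuck-at-0 reproduces the observed Y1=1, Y2=0.

N6 stuck-at-0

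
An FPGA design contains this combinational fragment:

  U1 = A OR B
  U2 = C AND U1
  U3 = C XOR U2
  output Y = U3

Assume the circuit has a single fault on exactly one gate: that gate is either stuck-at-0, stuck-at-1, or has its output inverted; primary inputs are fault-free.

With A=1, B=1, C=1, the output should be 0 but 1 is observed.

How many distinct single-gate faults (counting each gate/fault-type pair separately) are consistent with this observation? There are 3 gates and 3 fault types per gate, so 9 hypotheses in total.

Fault-free: U1=1, U2=1, U3=0 → 0. Observed 1.
  U1 stuck-at-0: output 1 ✓
  U1 stuck-at-1: output 0 ✗
  U1 inverted output: output 1 ✓
  U2 stuck-at-0: output 1 ✓
  U2 stuck-at-1: output 0 ✗
  U2 inverted output: output 1 ✓
  U3 stuck-at-0: output 0 ✗
  U3 stuck-at-1: output 1 ✓
  U3 inverted output: output 1 ✓
Consistent faults: {U1 stuck-at-0, U1 inverted output, U2 stuck-at-0, U2 inverted output, U3 stuck-at-1, U3 inverted output} — 6 in all.

6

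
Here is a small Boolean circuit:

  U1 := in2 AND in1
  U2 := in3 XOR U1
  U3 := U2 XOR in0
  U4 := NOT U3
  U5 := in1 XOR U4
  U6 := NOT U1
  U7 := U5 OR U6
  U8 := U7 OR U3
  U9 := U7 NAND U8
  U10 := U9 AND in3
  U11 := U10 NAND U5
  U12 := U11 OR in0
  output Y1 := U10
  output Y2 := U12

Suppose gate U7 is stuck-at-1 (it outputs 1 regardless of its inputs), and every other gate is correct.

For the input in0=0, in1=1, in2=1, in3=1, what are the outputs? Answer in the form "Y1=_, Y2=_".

Y1=0, Y2=1

Propagate with U7 forced: U1=1, U2=0, U3=0, U4=1, U5=0, U6=0, U7=1 [stuck-at-1], U8=1, U9=0, U10=0, U11=1, U12=1.
So the outputs are Y1=0, Y2=1. (Without the fault they would be Y1=1, Y2=1.)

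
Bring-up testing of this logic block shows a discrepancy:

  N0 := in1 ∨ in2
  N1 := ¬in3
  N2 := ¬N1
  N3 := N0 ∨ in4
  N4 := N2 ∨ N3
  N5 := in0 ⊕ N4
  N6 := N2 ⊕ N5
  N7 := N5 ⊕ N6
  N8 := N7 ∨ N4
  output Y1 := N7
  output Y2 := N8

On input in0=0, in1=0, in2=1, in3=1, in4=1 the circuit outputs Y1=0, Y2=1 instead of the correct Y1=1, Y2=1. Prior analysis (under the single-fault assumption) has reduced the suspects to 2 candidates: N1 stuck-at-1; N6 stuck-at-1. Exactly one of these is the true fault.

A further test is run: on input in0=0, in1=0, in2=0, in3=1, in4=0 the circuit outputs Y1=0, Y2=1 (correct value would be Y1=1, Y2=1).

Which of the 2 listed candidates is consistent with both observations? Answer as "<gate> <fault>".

Evaluate each candidate on input in0=0, in1=0, in2=0, in3=1, in4=0:
  N1 stuck-at-1: N0=0, N1=1 [stuck-at-1], N2=0, N3=0, N4=0, N5=0, N6=0, N7=0, N8=0 → Y1=0, Y2=0 — eliminated
  N6 stuck-at-1: N0=0, N1=0, N2=1, N3=0, N4=1, N5=1, N6=1 [stuck-at-1], N7=0, N8=1 → Y1=0, Y2=1 — matches
Only N6 stuck-at-1 reproduces the observed Y1=0, Y2=1.

N6 stuck-at-1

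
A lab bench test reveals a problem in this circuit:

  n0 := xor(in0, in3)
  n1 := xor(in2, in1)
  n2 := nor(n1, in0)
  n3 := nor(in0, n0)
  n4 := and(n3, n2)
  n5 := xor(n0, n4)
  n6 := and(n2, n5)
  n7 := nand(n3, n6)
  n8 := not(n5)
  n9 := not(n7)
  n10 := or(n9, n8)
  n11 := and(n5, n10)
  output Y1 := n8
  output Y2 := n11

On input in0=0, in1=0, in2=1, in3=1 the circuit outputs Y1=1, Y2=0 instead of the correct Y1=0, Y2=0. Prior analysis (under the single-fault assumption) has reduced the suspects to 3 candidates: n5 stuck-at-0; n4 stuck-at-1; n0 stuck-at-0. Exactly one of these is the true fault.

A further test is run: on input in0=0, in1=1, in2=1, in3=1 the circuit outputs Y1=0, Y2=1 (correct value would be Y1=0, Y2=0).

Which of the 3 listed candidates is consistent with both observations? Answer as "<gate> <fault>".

Evaluate each candidate on input in0=0, in1=1, in2=1, in3=1:
  n5 stuck-at-0: n0=1, n1=0, n2=1, n3=0, n4=0, n5=0 [stuck-at-0], n6=0, n7=1, n8=1, n9=0, n10=1, n11=0 → Y1=1, Y2=0 — eliminated
  n4 stuck-at-1: n0=1, n1=0, n2=1, n3=0, n4=1 [stuck-at-1], n5=0, n6=0, n7=1, n8=1, n9=0, n10=1, n11=0 → Y1=1, Y2=0 — eliminated
  n0 stuck-at-0: n0=0 [stuck-at-0], n1=0, n2=1, n3=1, n4=1, n5=1, n6=1, n7=0, n8=0, n9=1, n10=1, n11=1 → Y1=0, Y2=1 — matches
Only n0 stuck-at-0 reproduces the observed Y1=0, Y2=1.

n0 stuck-at-0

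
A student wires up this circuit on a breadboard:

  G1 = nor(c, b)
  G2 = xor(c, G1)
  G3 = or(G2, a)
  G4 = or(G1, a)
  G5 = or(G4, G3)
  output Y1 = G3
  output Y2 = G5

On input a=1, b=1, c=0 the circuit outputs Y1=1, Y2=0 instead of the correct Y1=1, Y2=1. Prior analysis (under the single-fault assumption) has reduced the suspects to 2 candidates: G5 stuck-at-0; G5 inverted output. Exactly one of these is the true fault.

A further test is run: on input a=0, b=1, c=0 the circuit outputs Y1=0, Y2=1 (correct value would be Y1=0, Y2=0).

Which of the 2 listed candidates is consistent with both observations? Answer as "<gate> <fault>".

G5 inverted output

Evaluate each candidate on input a=0, b=1, c=0:
  G5 stuck-at-0: G1=0, G2=0, G3=0, G4=0, G5=0 [stuck-at-0] → Y1=0, Y2=0 — eliminated
  G5 inverted output: G1=0, G2=0, G3=0, G4=0, G5=1 [inverted output] → Y1=0, Y2=1 — matches
Only G5 inverted output reproduces the observed Y1=0, Y2=1.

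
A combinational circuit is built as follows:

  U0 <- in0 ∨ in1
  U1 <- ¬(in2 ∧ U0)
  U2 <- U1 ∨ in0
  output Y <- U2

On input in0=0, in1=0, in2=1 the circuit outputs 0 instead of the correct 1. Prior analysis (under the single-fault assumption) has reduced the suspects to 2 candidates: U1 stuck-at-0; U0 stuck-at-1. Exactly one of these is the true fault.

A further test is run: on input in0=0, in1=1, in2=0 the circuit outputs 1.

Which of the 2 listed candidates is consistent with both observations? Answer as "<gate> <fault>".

Evaluate each candidate on input in0=0, in1=1, in2=0:
  U1 stuck-at-0: U0=1, U1=0 [stuck-at-0], U2=0 → 0 — eliminated
  U0 stuck-at-1: U0=1 [stuck-at-1], U1=1, U2=1 → 1 — matches
Only U0 stuck-at-1 reproduces the observed 1.

U0 stuck-at-1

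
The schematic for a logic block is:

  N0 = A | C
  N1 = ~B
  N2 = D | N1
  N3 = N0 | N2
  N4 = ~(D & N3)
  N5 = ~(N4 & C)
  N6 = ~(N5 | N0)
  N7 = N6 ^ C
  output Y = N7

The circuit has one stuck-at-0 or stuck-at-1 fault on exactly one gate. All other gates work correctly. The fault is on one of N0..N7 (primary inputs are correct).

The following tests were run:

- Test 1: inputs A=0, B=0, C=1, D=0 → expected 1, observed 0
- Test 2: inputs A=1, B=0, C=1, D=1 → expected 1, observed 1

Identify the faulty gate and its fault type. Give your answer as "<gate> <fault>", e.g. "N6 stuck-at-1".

Fault-free values for test 1 (A=0, B=0, C=1, D=0): N0=1, N1=1, N2=1, N3=1, N4=1, N5=0, N6=0, N7=1, giving Y=1. Observed 0.
Test 1: faults giving observed 0 are {N0 stuck-at-0, N6 stuck-at-1, N7 stuck-at-0}.
Test 2 (A=1, B=0, C=1, D=1): fault-free N0=1, N1=1, N2=1, N3=1, N4=0, N5=1, N6=0, N7=1 → 1; observed 1. Eliminates N6 stuck-at-1, N7 stuck-at-0.
Only N0 stuck-at-0 is consistent with every test.

N0 stuck-at-0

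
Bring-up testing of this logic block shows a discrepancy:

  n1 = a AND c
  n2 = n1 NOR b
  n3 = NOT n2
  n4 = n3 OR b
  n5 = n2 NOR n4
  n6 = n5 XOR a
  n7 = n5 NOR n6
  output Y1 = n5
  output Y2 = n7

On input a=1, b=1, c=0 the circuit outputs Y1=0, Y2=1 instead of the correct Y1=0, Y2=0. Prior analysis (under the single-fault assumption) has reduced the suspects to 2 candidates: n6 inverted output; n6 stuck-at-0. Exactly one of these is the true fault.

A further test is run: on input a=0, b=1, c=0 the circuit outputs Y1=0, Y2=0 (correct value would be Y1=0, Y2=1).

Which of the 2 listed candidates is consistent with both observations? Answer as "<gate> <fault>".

Evaluate each candidate on input a=0, b=1, c=0:
  n6 inverted output: n1=0, n2=0, n3=1, n4=1, n5=0, n6=1 [inverted output], n7=0 → Y1=0, Y2=0 — matches
  n6 stuck-at-0: n1=0, n2=0, n3=1, n4=1, n5=0, n6=0 [stuck-at-0], n7=1 → Y1=0, Y2=1 — eliminated
Only n6 inverted output reproduces the observed Y1=0, Y2=0.

n6 inverted output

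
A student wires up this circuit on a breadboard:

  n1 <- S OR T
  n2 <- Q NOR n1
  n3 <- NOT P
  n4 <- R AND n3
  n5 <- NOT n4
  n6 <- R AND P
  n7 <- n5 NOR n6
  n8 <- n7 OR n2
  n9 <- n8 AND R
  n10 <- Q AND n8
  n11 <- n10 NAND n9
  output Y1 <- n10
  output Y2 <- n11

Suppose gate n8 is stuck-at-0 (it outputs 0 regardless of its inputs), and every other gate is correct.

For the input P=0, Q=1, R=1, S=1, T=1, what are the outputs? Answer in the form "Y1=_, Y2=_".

Propagate with n8 forced: n1=1, n2=0, n3=1, n4=1, n5=0, n6=0, n7=1, n8=0 [stuck-at-0], n9=0, n10=0, n11=1.
So the outputs are Y1=0, Y2=1. (Without the fault they would be Y1=1, Y2=0.)

Y1=0, Y2=1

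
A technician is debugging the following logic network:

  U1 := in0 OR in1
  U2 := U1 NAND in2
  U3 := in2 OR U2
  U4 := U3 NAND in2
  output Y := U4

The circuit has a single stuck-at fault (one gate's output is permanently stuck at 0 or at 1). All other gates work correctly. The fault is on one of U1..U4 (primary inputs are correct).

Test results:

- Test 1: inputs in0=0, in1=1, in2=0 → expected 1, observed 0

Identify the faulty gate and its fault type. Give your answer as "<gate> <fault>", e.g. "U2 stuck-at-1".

Fault-free values for test 1 (in0=0, in1=1, in2=0): U1=1, U2=1, U3=1, U4=1, giving Y=1. Observed 0.
Test 1: faults giving observed 0 are {U4 stuck-at-0}.
Only U4 stuck-at-0 is consistent with every test.

U4 stuck-at-0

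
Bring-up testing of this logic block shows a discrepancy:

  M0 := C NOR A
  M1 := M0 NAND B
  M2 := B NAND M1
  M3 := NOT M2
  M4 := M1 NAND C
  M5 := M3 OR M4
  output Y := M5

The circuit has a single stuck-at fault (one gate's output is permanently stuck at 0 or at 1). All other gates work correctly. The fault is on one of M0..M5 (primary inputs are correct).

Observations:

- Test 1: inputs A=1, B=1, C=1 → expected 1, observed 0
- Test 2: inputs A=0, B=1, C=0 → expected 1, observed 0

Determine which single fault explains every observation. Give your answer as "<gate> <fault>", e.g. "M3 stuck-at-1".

Fault-free values for test 1 (A=1, B=1, C=1): M0=0, M1=1, M2=0, M3=1, M4=0, M5=1, giving Y=1. Observed 0.
Test 1: faults giving observed 0 are {M2 stuck-at-1, M3 stuck-at-0, M5 stuck-at-0}.
Test 2 (A=0, B=1, C=0): fault-free M0=1, M1=0, M2=1, M3=0, M4=1, M5=1 → 1; observed 0. Eliminates M2 stuck-at-1, M3 stuck-at-0.
Only M5 stuck-at-0 is consistent with every test.

M5 stuck-at-0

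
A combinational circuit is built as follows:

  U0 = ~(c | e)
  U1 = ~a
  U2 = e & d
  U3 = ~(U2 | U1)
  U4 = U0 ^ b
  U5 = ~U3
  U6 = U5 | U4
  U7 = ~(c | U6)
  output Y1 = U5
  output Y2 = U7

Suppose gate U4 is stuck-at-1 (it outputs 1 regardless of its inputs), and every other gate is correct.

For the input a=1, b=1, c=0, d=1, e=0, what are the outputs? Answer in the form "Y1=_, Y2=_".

Propagate with U4 forced: U0=1, U1=0, U2=0, U3=1, U4=1 [stuck-at-1], U5=0, U6=1, U7=0.
So the outputs are Y1=0, Y2=0. (Without the fault they would be Y1=0, Y2=1.)

Y1=0, Y2=0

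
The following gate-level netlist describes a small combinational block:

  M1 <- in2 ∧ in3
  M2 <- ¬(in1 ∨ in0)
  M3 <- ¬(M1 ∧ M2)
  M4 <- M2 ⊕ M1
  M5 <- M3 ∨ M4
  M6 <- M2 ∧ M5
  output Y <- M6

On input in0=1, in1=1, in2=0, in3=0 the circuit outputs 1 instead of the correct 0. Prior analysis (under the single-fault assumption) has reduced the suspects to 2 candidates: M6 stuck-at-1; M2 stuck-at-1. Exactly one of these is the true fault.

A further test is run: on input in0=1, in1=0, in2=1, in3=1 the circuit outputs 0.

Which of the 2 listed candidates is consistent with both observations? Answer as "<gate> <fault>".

M2 stuck-at-1

Evaluate each candidate on input in0=1, in1=0, in2=1, in3=1:
  M6 stuck-at-1: M1=1, M2=0, M3=1, M4=1, M5=1, M6=1 [stuck-at-1] → 1 — eliminated
  M2 stuck-at-1: M1=1, M2=1 [stuck-at-1], M3=0, M4=0, M5=0, M6=0 → 0 — matches
Only M2 stuck-at-1 reproduces the observed 0.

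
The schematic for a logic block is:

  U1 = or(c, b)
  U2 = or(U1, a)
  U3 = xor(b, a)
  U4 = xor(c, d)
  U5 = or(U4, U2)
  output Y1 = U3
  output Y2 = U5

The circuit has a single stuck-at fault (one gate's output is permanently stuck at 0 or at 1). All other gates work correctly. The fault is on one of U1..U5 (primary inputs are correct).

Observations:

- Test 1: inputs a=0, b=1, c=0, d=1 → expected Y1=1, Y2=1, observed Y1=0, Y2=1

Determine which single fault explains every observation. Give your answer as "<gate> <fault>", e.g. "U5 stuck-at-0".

U3 stuck-at-0

Fault-free values for test 1 (a=0, b=1, c=0, d=1): U1=1, U2=1, U3=1, U4=1, U5=1, giving Y1=1, Y2=1. Observed Y1=0, Y2=1.
Test 1: faults giving observed Y1=0, Y2=1 are {U3 stuck-at-0}.
Only U3 stuck-at-0 is consistent with every test.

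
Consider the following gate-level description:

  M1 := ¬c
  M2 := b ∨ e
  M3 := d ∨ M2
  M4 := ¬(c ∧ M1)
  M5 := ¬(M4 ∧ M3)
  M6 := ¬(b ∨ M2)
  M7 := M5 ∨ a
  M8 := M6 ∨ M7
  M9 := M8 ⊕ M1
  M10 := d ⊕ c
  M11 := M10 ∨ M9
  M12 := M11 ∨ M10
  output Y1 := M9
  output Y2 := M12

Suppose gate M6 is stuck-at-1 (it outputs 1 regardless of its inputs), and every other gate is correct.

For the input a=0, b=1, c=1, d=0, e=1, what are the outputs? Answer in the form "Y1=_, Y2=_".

Propagate with M6 forced: M1=0, M2=1, M3=1, M4=1, M5=0, M6=1 [stuck-at-1], M7=0, M8=1, M9=1, M10=1, M11=1, M12=1.
So the outputs are Y1=1, Y2=1. (Without the fault they would be Y1=0, Y2=1.)

Y1=1, Y2=1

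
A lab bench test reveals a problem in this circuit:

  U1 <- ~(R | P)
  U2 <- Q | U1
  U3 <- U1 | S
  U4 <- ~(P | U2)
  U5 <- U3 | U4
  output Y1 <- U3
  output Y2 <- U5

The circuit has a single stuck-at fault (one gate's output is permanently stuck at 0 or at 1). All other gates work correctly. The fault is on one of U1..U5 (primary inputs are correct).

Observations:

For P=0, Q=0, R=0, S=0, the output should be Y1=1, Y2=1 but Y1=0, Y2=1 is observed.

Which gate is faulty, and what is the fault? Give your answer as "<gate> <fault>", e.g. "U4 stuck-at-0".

Fault-free values for test 1 (P=0, Q=0, R=0, S=0): U1=1, U2=1, U3=1, U4=0, U5=1, giving Y1=1, Y2=1. Observed Y1=0, Y2=1.
Test 1: faults giving observed Y1=0, Y2=1 are {U1 stuck-at-0}.
Only U1 stuck-at-0 is consistent with every test.

U1 stuck-at-0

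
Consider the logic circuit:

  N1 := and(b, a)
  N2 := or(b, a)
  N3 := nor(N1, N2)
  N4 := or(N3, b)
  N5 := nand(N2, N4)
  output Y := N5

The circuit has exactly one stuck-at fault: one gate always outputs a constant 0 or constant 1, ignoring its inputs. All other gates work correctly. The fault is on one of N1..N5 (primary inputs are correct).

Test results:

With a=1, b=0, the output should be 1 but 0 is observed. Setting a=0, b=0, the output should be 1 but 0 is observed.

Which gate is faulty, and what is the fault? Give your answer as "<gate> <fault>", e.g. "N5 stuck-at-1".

N5 stuck-at-0

Fault-free values for test 1 (a=1, b=0): N1=0, N2=1, N3=0, N4=0, N5=1, giving Y=1. Observed 0.
Test 1: faults giving observed 0 are {N3 stuck-at-1, N4 stuck-at-1, N5 stuck-at-0}.
Test 2 (a=0, b=0): fault-free N1=0, N2=0, N3=1, N4=1, N5=1 → 1; observed 0. Eliminates N3 stuck-at-1, N4 stuck-at-1.
Only N5 stuck-at-0 is consistent with every test.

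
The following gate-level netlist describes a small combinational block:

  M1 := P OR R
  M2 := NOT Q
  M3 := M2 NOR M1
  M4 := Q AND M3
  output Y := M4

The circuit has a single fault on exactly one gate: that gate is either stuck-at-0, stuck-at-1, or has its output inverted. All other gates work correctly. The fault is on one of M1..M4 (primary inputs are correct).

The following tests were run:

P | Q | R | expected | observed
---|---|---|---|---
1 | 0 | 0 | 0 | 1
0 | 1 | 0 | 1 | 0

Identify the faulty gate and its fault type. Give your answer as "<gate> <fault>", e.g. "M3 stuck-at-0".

Fault-free values for test 1 (P=1, Q=0, R=0): M1=1, M2=1, M3=0, M4=0, giving Y=0. Observed 1.
Test 1: faults giving observed 1 are {M4 stuck-at-1, M4 inverted output}.
Test 2 (P=0, Q=1, R=0): fault-free M1=0, M2=0, M3=1, M4=1 → 1; observed 0. Eliminates M4 stuck-at-1.
Only M4 inverted output is consistent with every test.

M4 inverted output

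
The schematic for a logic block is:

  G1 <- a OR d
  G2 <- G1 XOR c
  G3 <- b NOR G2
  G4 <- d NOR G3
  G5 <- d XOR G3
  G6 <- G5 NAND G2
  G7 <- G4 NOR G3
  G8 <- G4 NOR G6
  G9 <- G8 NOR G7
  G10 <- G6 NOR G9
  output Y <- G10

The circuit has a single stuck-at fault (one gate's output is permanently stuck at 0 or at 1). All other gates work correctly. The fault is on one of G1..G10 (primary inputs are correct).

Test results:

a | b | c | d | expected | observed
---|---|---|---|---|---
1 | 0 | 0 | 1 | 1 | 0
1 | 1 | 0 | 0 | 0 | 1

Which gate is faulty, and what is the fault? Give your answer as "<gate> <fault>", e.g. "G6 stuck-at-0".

Fault-free values for test 1 (a=1, b=0, c=0, d=1): G1=1, G2=1, G3=0, G4=0, G5=1, G6=0, G7=1, G8=1, G9=0, G10=1, giving Y=1. Observed 0.
Test 1: faults giving observed 0 are {G1 stuck-at-0, G2 stuck-at-0, G3 stuck-at-1, G4 stuck-at-1, G5 stuck-at-0, G6 stuck-at-1, G9 stuck-at-1, G10 stuck-at-0}.
Test 2 (a=1, b=1, c=0, d=0): fault-free G1=1, G2=1, G3=0, G4=1, G5=0, G6=1, G7=0, G8=0, G9=1, G10=0 → 0; observed 1. Eliminates G1 stuck-at-0, G2 stuck-at-0, G4 stuck-at-1, G5 stuck-at-0, G6 stuck-at-1, G9 stuck-at-1, G10 stuck-at-0.
Only G3 stuck-at-1 is consistent with every test.

G3 stuck-at-1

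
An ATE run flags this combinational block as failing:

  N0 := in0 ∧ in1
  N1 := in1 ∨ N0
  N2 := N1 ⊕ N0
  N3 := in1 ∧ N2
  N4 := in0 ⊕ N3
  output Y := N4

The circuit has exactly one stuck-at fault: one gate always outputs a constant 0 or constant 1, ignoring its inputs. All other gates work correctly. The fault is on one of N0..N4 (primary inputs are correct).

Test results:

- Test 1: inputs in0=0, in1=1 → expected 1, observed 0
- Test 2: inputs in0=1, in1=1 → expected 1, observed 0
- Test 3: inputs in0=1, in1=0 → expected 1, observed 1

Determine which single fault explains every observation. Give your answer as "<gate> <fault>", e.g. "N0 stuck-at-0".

N1 stuck-at-0

Fault-free values for test 1 (in0=0, in1=1): N0=0, N1=1, N2=1, N3=1, N4=1, giving Y=1. Observed 0.
Test 1: faults giving observed 0 are {N0 stuck-at-1, N1 stuck-at-0, N2 stuck-at-0, N3 stuck-at-0, N4 stuck-at-0}.
Test 2 (in0=1, in1=1): fault-free N0=1, N1=1, N2=0, N3=0, N4=1 → 1; observed 0. Eliminates N0 stuck-at-1, N2 stuck-at-0, N3 stuck-at-0.
Test 3 (in0=1, in1=0): fault-free N0=0, N1=0, N2=0, N3=0, N4=1 → 1; observed 1. Eliminates N4 stuck-at-0.
Only N1 stuck-at-0 is consistent with every test.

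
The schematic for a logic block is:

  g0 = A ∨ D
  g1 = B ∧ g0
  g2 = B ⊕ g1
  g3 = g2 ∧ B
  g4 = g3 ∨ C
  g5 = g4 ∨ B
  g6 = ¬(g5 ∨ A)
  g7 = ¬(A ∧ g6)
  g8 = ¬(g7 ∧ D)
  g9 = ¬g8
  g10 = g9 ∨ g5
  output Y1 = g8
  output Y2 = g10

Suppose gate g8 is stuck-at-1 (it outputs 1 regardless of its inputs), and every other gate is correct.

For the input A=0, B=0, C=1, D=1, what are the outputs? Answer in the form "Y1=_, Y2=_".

Propagate with g8 forced: g0=1, g1=0, g2=0, g3=0, g4=1, g5=1, g6=0, g7=1, g8=1 [stuck-at-1], g9=0, g10=1.
So the outputs are Y1=1, Y2=1. (Without the fault they would be Y1=0, Y2=1.)

Y1=1, Y2=1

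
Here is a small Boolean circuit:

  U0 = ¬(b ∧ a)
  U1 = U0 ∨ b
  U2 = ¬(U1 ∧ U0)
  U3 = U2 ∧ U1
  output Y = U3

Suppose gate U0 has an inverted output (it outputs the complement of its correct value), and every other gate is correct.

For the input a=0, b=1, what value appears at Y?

1

Propagate with U0 forced: U0=0 [inverted output], U1=1, U2=1, U3=1.
So Y = 1. (Without the fault it would be 0.)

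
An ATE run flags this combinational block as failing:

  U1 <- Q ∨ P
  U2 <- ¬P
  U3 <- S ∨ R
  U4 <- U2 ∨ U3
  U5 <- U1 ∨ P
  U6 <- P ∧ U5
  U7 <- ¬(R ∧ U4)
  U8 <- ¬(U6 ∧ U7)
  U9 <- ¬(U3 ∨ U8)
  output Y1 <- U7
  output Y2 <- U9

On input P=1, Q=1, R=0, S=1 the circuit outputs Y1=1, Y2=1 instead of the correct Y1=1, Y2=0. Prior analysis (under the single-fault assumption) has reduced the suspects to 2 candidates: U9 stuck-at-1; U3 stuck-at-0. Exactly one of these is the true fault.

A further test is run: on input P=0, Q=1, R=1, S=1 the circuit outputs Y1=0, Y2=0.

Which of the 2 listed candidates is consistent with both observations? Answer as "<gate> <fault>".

U3 stuck-at-0

Evaluate each candidate on input P=0, Q=1, R=1, S=1:
  U9 stuck-at-1: U1=1, U2=1, U3=1, U4=1, U5=1, U6=0, U7=0, U8=1, U9=1 [stuck-at-1] → Y1=0, Y2=1 — eliminated
  U3 stuck-at-0: U1=1, U2=1, U3=0 [stuck-at-0], U4=1, U5=1, U6=0, U7=0, U8=1, U9=0 → Y1=0, Y2=0 — matches
Only U3 stuck-at-0 reproduces the observed Y1=0, Y2=0.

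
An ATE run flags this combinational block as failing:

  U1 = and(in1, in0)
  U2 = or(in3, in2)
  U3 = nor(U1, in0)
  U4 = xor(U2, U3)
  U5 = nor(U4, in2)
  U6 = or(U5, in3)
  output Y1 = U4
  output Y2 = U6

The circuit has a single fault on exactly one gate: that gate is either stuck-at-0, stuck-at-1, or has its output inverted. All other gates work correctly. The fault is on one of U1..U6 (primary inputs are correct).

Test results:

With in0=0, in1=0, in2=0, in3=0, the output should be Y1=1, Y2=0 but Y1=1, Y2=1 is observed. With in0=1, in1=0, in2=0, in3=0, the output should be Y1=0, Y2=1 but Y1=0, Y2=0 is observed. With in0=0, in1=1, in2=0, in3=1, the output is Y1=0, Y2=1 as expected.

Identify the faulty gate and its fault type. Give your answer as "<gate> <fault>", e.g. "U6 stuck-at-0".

Fault-free values for test 1 (in0=0, in1=0, in2=0, in3=0): U1=0, U2=0, U3=1, U4=1, U5=0, U6=0, giving Y1=1, Y2=0. Observed Y1=1, Y2=1.
Test 1: faults giving observed Y1=1, Y2=1 are {U5 stuck-at-1, U5 inverted output, U6 stuck-at-1, U6 inverted output}.
Test 2 (in0=1, in1=0, in2=0, in3=0): fault-free U1=0, U2=0, U3=0, U4=0, U5=1, U6=1 → Y1=0, Y2=1; observed Y1=0, Y2=0. Eliminates U5 stuck-at-1, U6 stuck-at-1.
Test 3 (in0=0, in1=1, in2=0, in3=1): fault-free U1=0, U2=1, U3=1, U4=0, U5=1, U6=1 → Y1=0, Y2=1; observed Y1=0, Y2=1. Eliminates U6 inverted output.
Only U5 inverted output is consistent with every test.

U5 inverted output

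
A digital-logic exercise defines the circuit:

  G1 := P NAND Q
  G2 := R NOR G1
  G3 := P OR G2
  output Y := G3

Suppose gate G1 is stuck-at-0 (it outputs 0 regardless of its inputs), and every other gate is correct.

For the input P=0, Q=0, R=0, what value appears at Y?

Propagate with G1 forced: G1=0 [stuck-at-0], G2=1, G3=1.
So Y = 1. (Without the fault it would be 0.)

1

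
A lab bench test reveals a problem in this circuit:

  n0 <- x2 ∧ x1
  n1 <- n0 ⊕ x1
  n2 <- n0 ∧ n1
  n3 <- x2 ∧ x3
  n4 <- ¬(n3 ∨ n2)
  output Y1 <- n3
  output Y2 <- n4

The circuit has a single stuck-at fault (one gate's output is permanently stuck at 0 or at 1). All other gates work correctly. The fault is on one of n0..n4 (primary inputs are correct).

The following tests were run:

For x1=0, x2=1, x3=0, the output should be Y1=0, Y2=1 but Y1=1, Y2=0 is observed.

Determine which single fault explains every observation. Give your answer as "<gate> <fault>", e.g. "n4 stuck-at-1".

n3 stuck-at-1

Fault-free values for test 1 (x1=0, x2=1, x3=0): n0=0, n1=0, n2=0, n3=0, n4=1, giving Y1=0, Y2=1. Observed Y1=1, Y2=0.
Test 1: faults giving observed Y1=1, Y2=0 are {n3 stuck-at-1}.
Only n3 stuck-at-1 is consistent with every test.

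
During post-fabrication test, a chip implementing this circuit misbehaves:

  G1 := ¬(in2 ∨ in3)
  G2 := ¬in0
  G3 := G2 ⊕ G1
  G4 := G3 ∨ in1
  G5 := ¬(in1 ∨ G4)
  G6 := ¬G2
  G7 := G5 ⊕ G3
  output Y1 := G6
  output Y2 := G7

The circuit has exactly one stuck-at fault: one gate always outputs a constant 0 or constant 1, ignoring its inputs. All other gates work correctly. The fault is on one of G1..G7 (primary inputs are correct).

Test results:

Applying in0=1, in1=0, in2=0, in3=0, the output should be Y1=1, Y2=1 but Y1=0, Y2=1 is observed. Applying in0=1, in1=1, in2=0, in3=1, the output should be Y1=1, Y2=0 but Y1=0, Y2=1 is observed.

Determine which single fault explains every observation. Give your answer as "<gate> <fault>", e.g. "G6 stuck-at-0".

Fault-free values for test 1 (in0=1, in1=0, in2=0, in3=0): G1=1, G2=0, G3=1, G4=1, G5=0, G6=1, G7=1, giving Y1=1, Y2=1. Observed Y1=0, Y2=1.
Test 1: faults giving observed Y1=0, Y2=1 are {G2 stuck-at-1, G6 stuck-at-0}.
Test 2 (in0=1, in1=1, in2=0, in3=1): fault-free G1=0, G2=0, G3=0, G4=1, G5=0, G6=1, G7=0 → Y1=1, Y2=0; observed Y1=0, Y2=1. Eliminates G6 stuck-at-0.
Only G2 stuck-at-1 is consistent with every test.

G2 stuck-at-1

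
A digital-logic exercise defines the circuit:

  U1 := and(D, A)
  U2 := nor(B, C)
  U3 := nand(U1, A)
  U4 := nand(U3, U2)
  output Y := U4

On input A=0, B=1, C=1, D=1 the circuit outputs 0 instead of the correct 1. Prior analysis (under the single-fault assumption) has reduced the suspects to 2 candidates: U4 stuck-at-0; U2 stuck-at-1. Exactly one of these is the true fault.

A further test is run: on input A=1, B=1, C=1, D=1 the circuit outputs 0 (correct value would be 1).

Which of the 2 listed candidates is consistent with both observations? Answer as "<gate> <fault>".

U4 stuck-at-0

Evaluate each candidate on input A=1, B=1, C=1, D=1:
  U4 stuck-at-0: U1=1, U2=0, U3=0, U4=0 [stuck-at-0] → 0 — matches
  U2 stuck-at-1: U1=1, U2=1 [stuck-at-1], U3=0, U4=1 → 1 — eliminated
Only U4 stuck-at-0 reproduces the observed 0.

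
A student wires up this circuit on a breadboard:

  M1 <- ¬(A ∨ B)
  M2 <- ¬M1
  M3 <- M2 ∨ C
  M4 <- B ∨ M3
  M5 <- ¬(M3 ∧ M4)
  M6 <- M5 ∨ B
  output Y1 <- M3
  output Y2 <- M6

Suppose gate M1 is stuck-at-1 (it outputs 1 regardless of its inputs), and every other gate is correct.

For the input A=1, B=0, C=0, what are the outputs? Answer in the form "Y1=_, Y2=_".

Y1=0, Y2=1

Propagate with M1 forced: M1=1 [stuck-at-1], M2=0, M3=0, M4=0, M5=1, M6=1.
So the outputs are Y1=0, Y2=1. (Without the fault they would be Y1=1, Y2=0.)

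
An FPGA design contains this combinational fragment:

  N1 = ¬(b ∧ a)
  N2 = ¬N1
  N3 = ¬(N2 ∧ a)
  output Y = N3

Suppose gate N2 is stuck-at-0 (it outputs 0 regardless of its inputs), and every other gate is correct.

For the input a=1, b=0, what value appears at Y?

Propagate with N2 forced: N1=1, N2=0 [stuck-at-0], N3=1.
So Y = 1. (Same as the fault-free value — the fault is masked on this input.)

1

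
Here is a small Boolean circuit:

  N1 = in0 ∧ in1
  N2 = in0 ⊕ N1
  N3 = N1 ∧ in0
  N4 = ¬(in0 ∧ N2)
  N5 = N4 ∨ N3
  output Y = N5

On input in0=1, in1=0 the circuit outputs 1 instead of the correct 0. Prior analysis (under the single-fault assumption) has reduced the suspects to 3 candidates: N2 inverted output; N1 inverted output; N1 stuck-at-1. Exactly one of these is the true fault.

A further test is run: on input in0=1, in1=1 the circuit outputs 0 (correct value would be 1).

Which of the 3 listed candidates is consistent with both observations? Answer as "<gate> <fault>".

Evaluate each candidate on input in0=1, in1=1:
  N2 inverted output: N1=1, N2=1 [inverted output], N3=1, N4=0, N5=1 → 1 — eliminated
  N1 inverted output: N1=0 [inverted output], N2=1, N3=0, N4=0, N5=0 → 0 — matches
  N1 stuck-at-1: N1=1 [stuck-at-1], N2=0, N3=1, N4=1, N5=1 → 1 — eliminated
Only N1 inverted output reproduces the observed 0.

N1 inverted output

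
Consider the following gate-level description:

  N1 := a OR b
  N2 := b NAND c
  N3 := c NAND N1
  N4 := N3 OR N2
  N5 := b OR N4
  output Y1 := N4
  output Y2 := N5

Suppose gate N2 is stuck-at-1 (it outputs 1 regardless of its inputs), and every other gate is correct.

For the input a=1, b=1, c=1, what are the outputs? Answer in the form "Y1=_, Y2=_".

Propagate with N2 forced: N1=1, N2=1 [stuck-at-1], N3=0, N4=1, N5=1.
So the outputs are Y1=1, Y2=1. (Without the fault they would be Y1=0, Y2=1.)

Y1=1, Y2=1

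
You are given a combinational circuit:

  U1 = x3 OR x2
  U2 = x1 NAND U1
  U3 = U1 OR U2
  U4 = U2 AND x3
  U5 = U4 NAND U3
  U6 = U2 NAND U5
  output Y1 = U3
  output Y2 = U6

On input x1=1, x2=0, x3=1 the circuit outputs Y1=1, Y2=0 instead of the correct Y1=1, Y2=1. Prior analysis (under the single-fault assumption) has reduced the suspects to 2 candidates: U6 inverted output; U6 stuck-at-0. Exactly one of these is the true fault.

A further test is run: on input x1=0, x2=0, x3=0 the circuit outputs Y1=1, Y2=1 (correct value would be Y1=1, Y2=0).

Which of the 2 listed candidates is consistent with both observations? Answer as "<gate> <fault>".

Evaluate each candidate on input x1=0, x2=0, x3=0:
  U6 inverted output: U1=0, U2=1, U3=1, U4=0, U5=1, U6=1 [inverted output] → Y1=1, Y2=1 — matches
  U6 stuck-at-0: U1=0, U2=1, U3=1, U4=0, U5=1, U6=0 [stuck-at-0] → Y1=1, Y2=0 — eliminated
Only U6 inverted output reproduces the observed Y1=1, Y2=1.

U6 inverted output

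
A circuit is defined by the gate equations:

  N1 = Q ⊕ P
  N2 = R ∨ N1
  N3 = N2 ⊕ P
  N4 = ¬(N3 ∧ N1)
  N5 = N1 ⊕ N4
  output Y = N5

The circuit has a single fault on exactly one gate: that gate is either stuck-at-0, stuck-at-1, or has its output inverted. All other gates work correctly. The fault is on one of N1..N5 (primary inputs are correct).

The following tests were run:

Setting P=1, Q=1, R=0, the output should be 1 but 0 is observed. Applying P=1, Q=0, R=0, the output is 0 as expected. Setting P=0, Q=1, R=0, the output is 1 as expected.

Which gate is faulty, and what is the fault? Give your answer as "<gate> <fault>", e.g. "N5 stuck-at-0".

N1 stuck-at-1

Fault-free values for test 1 (P=1, Q=1, R=0): N1=0, N2=0, N3=1, N4=1, N5=1, giving Y=1. Observed 0.
Test 1: faults giving observed 0 are {N1 stuck-at-1, N1 inverted output, N4 stuck-at-0, N4 inverted output, N5 stuck-at-0, N5 inverted output}.
Test 2 (P=1, Q=0, R=0): fault-free N1=1, N2=1, N3=0, N4=1, N5=0 → 0; observed 0. Eliminates N1 inverted output, N4 stuck-at-0, N4 inverted output, N5 inverted output.
Test 3 (P=0, Q=1, R=0): fault-free N1=1, N2=1, N3=1, N4=0, N5=1 → 1; observed 1. Eliminates N5 stuck-at-0.
Only N1 stuck-at-1 is consistent with every test.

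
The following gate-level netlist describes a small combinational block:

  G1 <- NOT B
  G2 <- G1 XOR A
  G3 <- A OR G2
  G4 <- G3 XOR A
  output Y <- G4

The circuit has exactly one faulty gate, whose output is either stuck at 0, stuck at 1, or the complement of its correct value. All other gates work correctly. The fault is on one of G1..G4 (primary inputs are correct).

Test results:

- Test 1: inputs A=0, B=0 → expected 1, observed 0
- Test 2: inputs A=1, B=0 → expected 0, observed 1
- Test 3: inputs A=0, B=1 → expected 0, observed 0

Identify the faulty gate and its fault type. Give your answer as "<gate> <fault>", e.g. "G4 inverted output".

Fault-free values for test 1 (A=0, B=0): G1=1, G2=1, G3=1, G4=1, giving Y=1. Observed 0.
Test 1: faults giving observed 0 are {G1 stuck-at-0, G1 inverted output, G2 stuck-at-0, G2 inverted output, G3 stuck-at-0, G3 inverted output, G4 stuck-at-0, G4 inverted output}.
Test 2 (A=1, B=0): fault-free G1=1, G2=0, G3=1, G4=0 → 0; observed 1. Eliminates G1 stuck-at-0, G1 inverted output, G2 stuck-at-0, G2 inverted output, G4 stuck-at-0.
Test 3 (A=0, B=1): fault-free G1=0, G2=0, G3=0, G4=0 → 0; observed 0. Eliminates G3 inverted output, G4 inverted output.
Only G3 stuck-at-0 is consistent with every test.

G3 stuck-at-0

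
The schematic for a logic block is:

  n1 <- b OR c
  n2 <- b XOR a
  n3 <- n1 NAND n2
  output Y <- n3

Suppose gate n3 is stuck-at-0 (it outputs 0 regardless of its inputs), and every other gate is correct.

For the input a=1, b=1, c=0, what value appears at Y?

Propagate with n3 forced: n1=1, n2=0, n3=0 [stuck-at-0].
So Y = 0. (Without the fault it would be 1.)

0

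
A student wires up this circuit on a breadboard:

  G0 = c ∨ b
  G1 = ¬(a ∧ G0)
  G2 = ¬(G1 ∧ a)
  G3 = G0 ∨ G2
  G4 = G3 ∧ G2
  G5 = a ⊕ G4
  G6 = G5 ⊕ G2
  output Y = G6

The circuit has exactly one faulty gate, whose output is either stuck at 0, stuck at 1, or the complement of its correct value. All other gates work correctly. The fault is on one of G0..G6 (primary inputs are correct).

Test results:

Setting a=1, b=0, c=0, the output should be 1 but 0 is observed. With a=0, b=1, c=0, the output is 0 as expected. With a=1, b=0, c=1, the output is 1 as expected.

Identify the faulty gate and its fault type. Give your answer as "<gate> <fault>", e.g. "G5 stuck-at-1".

G4 stuck-at-1

Fault-free values for test 1 (a=1, b=0, c=0): G0=0, G1=1, G2=0, G3=0, G4=0, G5=1, G6=1, giving Y=1. Observed 0.
Test 1: faults giving observed 0 are {G4 stuck-at-1, G4 inverted output, G5 stuck-at-0, G5 inverted output, G6 stuck-at-0, G6 inverted output}.
Test 2 (a=0, b=1, c=0): fault-free G0=1, G1=1, G2=1, G3=1, G4=1, G5=1, G6=0 → 0; observed 0. Eliminates G4 inverted output, G5 stuck-at-0, G5 inverted output, G6 inverted output.
Test 3 (a=1, b=0, c=1): fault-free G0=1, G1=0, G2=1, G3=1, G4=1, G5=0, G6=1 → 1; observed 1. Eliminates G6 stuck-at-0.
Only G4 stuck-at-1 is consistent with every test.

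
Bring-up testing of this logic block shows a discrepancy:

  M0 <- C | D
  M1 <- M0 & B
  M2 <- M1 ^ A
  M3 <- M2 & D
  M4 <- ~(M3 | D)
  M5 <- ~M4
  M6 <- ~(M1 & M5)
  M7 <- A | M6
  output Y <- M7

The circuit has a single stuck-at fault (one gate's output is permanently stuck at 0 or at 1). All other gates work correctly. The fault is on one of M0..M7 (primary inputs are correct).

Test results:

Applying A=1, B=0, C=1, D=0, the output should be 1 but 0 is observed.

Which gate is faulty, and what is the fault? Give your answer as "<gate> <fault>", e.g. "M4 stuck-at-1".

Fault-free values for test 1 (A=1, B=0, C=1, D=0): M0=1, M1=0, M2=1, M3=0, M4=1, M5=0, M6=1, M7=1, giving Y=1. Observed 0.
Test 1: faults giving observed 0 are {M7 stuck-at-0}.
Only M7 stuck-at-0 is consistent with every test.

M7 stuck-at-0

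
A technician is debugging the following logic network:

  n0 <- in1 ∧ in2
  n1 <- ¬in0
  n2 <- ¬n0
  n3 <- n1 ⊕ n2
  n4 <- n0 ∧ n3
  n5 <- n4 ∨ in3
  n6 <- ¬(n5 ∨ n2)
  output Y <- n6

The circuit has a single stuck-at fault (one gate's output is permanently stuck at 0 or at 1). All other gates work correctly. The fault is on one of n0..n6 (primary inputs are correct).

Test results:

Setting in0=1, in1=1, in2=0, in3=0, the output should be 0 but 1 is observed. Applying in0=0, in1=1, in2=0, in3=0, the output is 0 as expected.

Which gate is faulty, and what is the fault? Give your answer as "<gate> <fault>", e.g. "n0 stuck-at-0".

n0 stuck-at-1

Fault-free values for test 1 (in0=1, in1=1, in2=0, in3=0): n0=0, n1=0, n2=1, n3=1, n4=0, n5=0, n6=0, giving Y=0. Observed 1.
Test 1: faults giving observed 1 are {n0 stuck-at-1, n2 stuck-at-0, n6 stuck-at-1}.
Test 2 (in0=0, in1=1, in2=0, in3=0): fault-free n0=0, n1=1, n2=1, n3=0, n4=0, n5=0, n6=0 → 0; observed 0. Eliminates n2 stuck-at-0, n6 stuck-at-1.
Only n0 stuck-at-1 is consistent with every test.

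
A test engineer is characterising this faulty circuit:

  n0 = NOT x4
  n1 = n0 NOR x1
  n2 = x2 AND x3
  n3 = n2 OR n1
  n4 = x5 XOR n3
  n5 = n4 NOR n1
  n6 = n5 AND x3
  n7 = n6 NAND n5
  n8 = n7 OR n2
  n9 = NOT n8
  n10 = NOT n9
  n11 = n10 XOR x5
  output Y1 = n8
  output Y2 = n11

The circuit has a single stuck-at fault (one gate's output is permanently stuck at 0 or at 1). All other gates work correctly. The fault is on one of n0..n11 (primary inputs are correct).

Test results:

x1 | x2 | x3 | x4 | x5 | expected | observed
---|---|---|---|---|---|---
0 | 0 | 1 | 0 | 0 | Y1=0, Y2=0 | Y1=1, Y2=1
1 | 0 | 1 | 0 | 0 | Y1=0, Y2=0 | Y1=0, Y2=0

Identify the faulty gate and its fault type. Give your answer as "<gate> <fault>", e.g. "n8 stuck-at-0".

Fault-free values for test 1 (x1=0, x2=0, x3=1, x4=0, x5=0): n0=1, n1=0, n2=0, n3=0, n4=0, n5=1, n6=1, n7=0, n8=0, n9=1, n10=0, n11=0, giving Y1=0, Y2=0. Observed Y1=1, Y2=1.
Test 1: faults giving observed Y1=1, Y2=1 are {n0 stuck-at-0, n1 stuck-at-1, n2 stuck-at-1, n3 stuck-at-1, n4 stuck-at-1, n5 stuck-at-0, n6 stuck-at-0, n7 stuck-at-1, n8 stuck-at-1}.
Test 2 (x1=1, x2=0, x3=1, x4=0, x5=0): fault-free n0=1, n1=0, n2=0, n3=0, n4=0, n5=1, n6=1, n7=0, n8=0, n9=1, n10=0, n11=0 → Y1=0, Y2=0; observed Y1=0, Y2=0. Eliminates n1 stuck-at-1, n2 stuck-at-1, n3 stuck-at-1, n4 stuck-at-1, n5 stuck-at-0, n6 stuck-at-0, n7 stuck-at-1, n8 stuck-at-1.
Only n0 stuck-at-0 is consistent with every test.

n0 stuck-at-0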